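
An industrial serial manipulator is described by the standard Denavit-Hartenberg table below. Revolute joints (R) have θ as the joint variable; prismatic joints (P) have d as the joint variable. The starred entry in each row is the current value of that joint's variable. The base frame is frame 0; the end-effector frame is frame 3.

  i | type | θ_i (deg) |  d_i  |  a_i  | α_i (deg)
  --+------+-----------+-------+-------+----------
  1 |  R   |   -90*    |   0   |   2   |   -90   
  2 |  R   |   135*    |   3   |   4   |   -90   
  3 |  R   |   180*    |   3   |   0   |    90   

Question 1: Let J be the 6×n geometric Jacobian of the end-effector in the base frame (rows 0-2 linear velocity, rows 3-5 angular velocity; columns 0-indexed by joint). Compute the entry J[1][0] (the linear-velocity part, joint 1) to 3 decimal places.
axis z_0 = ẑ; lever o_n−o_0 = (3.0000,2.9497,-0.7071)
cross product → J_v[:, 0] = (-2.9497,3.0000,0.0000)
J_ω[:, 0] = z_0
entry J[1][0] = 3.0000

3.000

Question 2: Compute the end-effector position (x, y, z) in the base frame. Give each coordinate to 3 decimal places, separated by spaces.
after link 1: o_1 = (0.0000, -2.0000, 0.0000)
after link 2: o_2 = (3.0000, 0.8284, -2.8284)
after link 3: o_3 = (3.0000, 2.9497, -0.7071)

3.000 2.950 -0.707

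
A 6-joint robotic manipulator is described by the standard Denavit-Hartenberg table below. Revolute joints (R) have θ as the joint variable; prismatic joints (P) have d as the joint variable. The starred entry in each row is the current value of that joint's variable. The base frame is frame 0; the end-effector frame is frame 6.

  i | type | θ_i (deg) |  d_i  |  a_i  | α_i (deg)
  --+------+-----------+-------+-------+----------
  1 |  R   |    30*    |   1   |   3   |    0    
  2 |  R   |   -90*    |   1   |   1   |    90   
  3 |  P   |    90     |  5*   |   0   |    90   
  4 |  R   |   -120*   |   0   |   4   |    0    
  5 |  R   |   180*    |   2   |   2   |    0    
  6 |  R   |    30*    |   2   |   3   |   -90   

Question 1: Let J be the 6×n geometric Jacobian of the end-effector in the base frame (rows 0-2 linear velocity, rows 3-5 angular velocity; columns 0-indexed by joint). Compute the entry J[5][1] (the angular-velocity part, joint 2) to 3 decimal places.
1.000

axis z_1 = (0.0000,0.0000,1.0000); lever o_n−o_1 = (-2.9282,-7.4641,0.0000)
cross product → J_v[:, 1] = (7.4641,-2.9282,0.0000)
J_ω[:, 1] = z_1
entry J[5][1] = 1.0000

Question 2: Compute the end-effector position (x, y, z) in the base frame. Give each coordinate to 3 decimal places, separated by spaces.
-0.330 -5.964 1.000

after link 1: o_1 = (2.5981, 1.5000, 1.0000)
after link 2: o_2 = (3.0981, 0.6340, 2.0000)
after link 3: o_3 = (-1.2321, -1.8660, 2.0000)
after link 4: o_4 = (1.7679, -0.1340, 0.0000)
after link 5: o_5 = (1.2679, -2.7321, 1.0000)
after link 6: o_6 = (-0.3301, -5.9641, 1.0000)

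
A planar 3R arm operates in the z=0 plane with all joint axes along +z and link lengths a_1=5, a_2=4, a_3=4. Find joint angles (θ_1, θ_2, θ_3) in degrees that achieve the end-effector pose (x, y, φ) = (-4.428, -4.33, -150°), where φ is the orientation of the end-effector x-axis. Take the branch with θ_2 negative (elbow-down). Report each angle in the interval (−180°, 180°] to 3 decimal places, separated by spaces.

wrist centre = target − a_3·(cos φ, sin φ) = (-0.9639, -2.3300)
cos θ_2 = (6.3580−5²−4²)/(2·5·4) = -0.8660; θ_2 = -150.0028° (elbow-down)
β = atan2(-2.3300,-0.9639) = -112.4744°; ψ = atan2(-1.9998,1.5358) = -52.4770°
θ_1 = β − ψ = -59.9974°
θ_3 = φ − θ_1 − θ_2 = 60.0002° (wrapped to (-180°,180°])

-59.997 -150.003 60.000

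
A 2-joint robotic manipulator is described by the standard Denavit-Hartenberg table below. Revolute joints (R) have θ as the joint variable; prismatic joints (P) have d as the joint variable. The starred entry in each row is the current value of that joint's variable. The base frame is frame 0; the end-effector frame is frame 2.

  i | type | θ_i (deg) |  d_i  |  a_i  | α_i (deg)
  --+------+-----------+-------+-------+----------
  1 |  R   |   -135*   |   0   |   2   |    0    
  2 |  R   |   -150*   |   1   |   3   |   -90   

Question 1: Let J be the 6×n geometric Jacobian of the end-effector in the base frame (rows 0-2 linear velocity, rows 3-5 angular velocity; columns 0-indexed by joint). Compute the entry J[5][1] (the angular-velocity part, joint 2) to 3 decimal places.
1.000

axis z_1 = (0.0000,0.0000,1.0000); lever o_n−o_1 = (0.7765,2.8978,1.0000)
cross product → J_v[:, 1] = (-2.8978,0.7765,0.0000)
J_ω[:, 1] = z_1
entry J[5][1] = 1.0000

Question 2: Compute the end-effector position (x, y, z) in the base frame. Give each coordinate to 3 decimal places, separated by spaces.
-0.638 1.484 1.000

after link 1: o_1 = (-1.4142, -1.4142, 0.0000)
after link 2: o_2 = (-0.6378, 1.4836, 1.0000)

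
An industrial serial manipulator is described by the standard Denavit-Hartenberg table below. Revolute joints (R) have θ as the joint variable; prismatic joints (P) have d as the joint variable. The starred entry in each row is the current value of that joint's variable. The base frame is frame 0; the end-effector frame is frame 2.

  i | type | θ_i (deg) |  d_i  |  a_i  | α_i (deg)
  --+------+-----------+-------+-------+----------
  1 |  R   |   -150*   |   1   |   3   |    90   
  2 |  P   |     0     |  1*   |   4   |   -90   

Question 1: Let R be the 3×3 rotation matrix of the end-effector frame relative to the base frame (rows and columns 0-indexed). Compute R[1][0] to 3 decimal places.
End-effector x-axis (col 0 of R) = (-0.8660,-0.5000,0.0000)
R[1][0] = -0.5000

-0.500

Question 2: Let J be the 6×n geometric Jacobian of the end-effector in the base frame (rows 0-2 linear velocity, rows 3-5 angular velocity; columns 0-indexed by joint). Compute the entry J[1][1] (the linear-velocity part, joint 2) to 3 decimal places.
prismatic axis z_1 = (-0.5000,0.8660,0.0000)
J_v[:, 1] = z_1; J_ω[:, 1] = (0,0,0)
entry J[1][1] = 0.8660

0.866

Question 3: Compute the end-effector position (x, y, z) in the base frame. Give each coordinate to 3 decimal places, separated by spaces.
after link 1: o_1 = (-2.5981, -1.5000, 1.0000)
after link 2: o_2 = (-6.5622, -2.6340, 1.0000)

-6.562 -2.634 1.000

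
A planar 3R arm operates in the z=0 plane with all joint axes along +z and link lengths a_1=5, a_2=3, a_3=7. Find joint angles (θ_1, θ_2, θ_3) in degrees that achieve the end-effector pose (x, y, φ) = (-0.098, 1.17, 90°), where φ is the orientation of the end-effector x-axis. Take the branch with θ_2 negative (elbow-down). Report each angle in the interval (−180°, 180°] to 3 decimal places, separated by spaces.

wrist centre = target − a_3·(cos φ, sin φ) = (-0.0980, -5.8300)
cos θ_2 = (33.9985−5²−3²)/(2·5·3) = -0.0000; θ_2 = -90.0029° (elbow-down)
β = atan2(-5.8300,-0.0980) = -90.9630°; ψ = atan2(-3.0000,4.9999) = -30.9645°
θ_1 = β − ψ = -59.9985°
θ_3 = φ − θ_1 − θ_2 = -119.9986° (wrapped to (-180°,180°])

-59.999 -90.003 -119.999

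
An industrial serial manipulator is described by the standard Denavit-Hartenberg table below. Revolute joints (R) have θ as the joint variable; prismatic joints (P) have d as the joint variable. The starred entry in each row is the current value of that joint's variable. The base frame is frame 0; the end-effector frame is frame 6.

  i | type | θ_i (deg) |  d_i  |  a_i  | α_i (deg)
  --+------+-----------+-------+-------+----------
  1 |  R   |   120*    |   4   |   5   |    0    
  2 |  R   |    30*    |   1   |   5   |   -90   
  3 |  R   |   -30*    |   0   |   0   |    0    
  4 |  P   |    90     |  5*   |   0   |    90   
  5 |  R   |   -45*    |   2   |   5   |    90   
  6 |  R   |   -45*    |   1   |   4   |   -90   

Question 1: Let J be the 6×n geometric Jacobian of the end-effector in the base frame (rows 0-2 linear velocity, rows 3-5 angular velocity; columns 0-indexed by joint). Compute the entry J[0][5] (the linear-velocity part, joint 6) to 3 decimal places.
-1.987

axis z_5 = (0.6597,0.4356,0.6124); lever o_n−o_5 = (2.9150,1.4429,-2.5339)
cross product → J_v[:, 5] = (-1.9873,3.4568,-0.3178)
J_ω[:, 5] = z_5
entry J[0][5] = -1.9873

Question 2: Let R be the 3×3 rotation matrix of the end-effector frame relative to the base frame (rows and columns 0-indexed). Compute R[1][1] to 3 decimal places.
-0.436

End-effector y-axis (col 1 of R) = (-0.6597,-0.4356,-0.6124)
R[1][1] = -0.4356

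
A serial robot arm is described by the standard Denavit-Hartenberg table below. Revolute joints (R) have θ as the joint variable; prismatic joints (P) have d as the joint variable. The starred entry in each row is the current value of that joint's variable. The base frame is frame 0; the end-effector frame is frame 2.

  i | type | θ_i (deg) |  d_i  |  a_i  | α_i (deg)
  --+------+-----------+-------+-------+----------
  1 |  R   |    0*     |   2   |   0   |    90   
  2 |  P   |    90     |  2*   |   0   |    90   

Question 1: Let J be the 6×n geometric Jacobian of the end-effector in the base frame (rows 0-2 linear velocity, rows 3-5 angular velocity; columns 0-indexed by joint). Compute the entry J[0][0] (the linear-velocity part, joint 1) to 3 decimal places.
2.000

axis z_0 = ẑ; lever o_n−o_0 = (0.0000,-2.0000,2.0000)
cross product → J_v[:, 0] = (2.0000,0.0000,-0.0000)
J_ω[:, 0] = z_0
entry J[0][0] = 2.0000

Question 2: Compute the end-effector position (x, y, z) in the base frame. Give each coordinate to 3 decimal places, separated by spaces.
0.000 -2.000 2.000

after link 1: o_1 = (0.0000, 0.0000, 2.0000)
after link 2: o_2 = (0.0000, -2.0000, 2.0000)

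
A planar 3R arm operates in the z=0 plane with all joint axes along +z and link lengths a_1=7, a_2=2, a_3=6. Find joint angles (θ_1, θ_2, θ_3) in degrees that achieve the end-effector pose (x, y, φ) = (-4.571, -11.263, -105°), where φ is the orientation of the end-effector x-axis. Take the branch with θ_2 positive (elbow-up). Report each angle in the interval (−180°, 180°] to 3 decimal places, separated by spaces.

wrist centre = target − a_3·(cos φ, sin φ) = (-3.0181, -5.4674)
cos θ_2 = (39.0018−7²−2²)/(2·7·2) = -0.4999; θ_2 = 119.9958° (elbow-up)
β = atan2(-5.4674,-3.0181) = -118.8991°; ψ = atan2(1.7321,6.0001) = 16.1024°
θ_1 = β − ψ = -135.0016°
θ_3 = φ − θ_1 − θ_2 = -89.9942° (wrapped to (-180°,180°])

-135.002 119.996 -89.994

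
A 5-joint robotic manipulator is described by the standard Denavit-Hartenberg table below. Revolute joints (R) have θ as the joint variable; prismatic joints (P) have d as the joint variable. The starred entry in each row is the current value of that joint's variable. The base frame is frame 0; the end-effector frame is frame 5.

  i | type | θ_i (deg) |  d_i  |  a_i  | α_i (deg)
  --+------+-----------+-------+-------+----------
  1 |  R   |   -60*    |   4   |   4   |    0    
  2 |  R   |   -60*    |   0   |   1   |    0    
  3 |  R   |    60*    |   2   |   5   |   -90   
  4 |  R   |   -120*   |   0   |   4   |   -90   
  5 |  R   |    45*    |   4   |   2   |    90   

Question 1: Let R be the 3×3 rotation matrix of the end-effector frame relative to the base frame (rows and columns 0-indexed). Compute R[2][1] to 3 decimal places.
0.500

End-effector y-axis (col 1 of R) = (0.4330,-0.7500,0.5000)
R[2][1] = 0.5000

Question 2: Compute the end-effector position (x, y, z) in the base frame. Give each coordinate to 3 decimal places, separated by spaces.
after link 1: o_1 = (2.0000, -3.4641, 4.0000)
after link 2: o_2 = (1.5000, -4.3301, 4.0000)
after link 3: o_3 = (4.0000, -8.6603, 6.0000)
after link 4: o_4 = (3.0000, -6.9282, 9.4641)
after link 5: o_5 = (3.1538, -10.0229, 12.6888)

3.154 -10.023 12.689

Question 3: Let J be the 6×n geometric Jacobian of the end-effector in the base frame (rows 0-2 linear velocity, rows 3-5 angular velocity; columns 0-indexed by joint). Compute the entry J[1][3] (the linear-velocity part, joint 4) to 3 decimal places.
-5.793

axis z_3 = (0.8660,0.5000,0.0000); lever o_n−o_3 = (-0.8462,-1.3627,6.6888)
cross product → J_v[:, 3] = (3.3444,-5.7927,-0.7570)
J_ω[:, 3] = z_3
entry J[1][3] = -5.7927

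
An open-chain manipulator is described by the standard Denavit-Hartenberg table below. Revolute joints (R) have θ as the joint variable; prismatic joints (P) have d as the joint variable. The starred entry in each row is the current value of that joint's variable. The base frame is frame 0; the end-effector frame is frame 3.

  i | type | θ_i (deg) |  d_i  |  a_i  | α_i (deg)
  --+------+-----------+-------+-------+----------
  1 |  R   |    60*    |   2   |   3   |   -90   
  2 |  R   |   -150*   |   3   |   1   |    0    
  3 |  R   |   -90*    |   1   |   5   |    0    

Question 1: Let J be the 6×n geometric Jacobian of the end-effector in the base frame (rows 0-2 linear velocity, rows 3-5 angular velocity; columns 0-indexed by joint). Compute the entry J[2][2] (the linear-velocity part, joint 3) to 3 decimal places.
2.500

axis z_2 = (-0.8660,0.5000,0.0000); lever o_n−o_2 = (-2.1160,-1.6651,-4.3301)
cross product → J_v[:, 2] = (-2.1651,-3.7500,2.5000)
J_ω[:, 2] = z_2
entry J[2][2] = 2.5000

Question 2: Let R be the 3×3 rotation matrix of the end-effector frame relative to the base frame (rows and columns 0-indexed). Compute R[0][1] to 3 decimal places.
-0.433

End-effector y-axis (col 1 of R) = (-0.4330,-0.7500,0.5000)
R[0][1] = -0.4330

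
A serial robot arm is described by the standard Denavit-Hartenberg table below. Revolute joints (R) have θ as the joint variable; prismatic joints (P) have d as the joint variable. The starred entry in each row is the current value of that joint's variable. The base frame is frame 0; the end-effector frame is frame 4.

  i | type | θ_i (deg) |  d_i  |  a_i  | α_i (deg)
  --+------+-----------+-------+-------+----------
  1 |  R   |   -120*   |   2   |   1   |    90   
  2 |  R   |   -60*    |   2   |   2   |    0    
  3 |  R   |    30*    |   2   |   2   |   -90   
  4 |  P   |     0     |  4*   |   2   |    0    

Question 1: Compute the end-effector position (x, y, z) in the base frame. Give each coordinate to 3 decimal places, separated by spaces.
after link 1: o_1 = (-0.5000, -0.8660, 2.0000)
after link 2: o_2 = (-2.7321, -0.7321, 0.2679)
after link 3: o_3 = (-5.3301, -1.2321, -0.7321)
after link 4: o_4 = (-7.1962, -4.4641, 1.7321)

-7.196 -4.464 1.732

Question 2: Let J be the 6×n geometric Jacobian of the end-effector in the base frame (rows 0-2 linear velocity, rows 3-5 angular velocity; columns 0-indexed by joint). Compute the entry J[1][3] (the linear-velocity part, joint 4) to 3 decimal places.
-0.433

prismatic axis z_3 = (-0.2500,-0.4330,0.8660)
J_v[:, 3] = z_3; J_ω[:, 3] = (0,0,0)
entry J[1][3] = -0.4330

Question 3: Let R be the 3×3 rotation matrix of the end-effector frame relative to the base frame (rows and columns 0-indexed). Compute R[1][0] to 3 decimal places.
End-effector x-axis (col 0 of R) = (-0.4330,-0.7500,-0.5000)
R[1][0] = -0.7500

-0.750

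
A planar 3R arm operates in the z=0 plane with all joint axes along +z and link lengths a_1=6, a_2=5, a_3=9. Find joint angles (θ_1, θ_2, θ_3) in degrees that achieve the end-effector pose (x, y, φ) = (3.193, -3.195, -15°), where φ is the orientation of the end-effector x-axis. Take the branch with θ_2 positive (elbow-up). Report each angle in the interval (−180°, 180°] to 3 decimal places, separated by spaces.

wrist centre = target − a_3·(cos φ, sin φ) = (-5.5003, -0.8656)
cos θ_2 = (31.0030−6²−5²)/(2·6·5) = -0.5000; θ_2 = 119.9967° (elbow-up)
β = atan2(-0.8656,-5.5003) = -171.0563°; ψ = atan2(4.3303,3.5002) = 51.0507°
θ_1 = β − ψ = -222.1070°
θ_3 = φ − θ_1 − θ_2 = 87.1102° (wrapped to (-180°,180°])

137.893 119.997 87.110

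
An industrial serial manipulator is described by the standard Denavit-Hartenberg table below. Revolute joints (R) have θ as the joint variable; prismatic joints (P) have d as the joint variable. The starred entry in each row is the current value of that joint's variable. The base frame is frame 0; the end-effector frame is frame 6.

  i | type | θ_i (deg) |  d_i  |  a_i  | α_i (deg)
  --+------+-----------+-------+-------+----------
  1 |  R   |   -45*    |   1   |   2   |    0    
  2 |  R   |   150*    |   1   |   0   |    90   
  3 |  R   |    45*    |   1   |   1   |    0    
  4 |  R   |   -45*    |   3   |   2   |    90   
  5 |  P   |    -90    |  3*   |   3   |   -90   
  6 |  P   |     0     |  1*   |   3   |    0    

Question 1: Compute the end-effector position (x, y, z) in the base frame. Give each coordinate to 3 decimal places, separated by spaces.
-1.477 1.649 -0.293

after link 1: o_1 = (1.4142, -1.4142, 1.0000)
after link 2: o_2 = (1.4142, -1.4142, 2.0000)
after link 3: o_3 = (2.1971, -0.4724, 2.7071)
after link 4: o_4 = (4.5773, 2.2359, 2.7071)
after link 5: o_5 = (1.6795, 1.4595, -0.2929)
after link 6: o_6 = (-1.4771, 1.6489, -0.2929)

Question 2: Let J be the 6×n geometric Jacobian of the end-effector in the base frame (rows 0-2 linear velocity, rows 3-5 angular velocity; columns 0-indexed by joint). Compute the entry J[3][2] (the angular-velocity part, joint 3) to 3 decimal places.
0.966

axis z_2 = (0.9659,0.2588,0.0000); lever o_n−o_2 = (-2.8913,3.0632,-2.2929)
cross product → J_v[:, 2] = (-0.5934,2.2148,3.7071)
J_ω[:, 2] = z_2
entry J[3][2] = 0.9659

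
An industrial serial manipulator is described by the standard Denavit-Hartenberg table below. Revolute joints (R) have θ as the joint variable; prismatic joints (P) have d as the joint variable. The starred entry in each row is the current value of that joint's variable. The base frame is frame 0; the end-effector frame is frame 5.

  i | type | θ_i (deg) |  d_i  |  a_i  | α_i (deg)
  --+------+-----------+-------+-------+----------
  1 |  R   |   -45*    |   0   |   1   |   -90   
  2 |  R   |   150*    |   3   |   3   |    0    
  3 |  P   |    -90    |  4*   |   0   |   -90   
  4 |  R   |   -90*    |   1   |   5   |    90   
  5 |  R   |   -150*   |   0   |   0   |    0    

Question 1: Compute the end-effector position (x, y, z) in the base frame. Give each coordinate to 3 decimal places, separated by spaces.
after link 1: o_1 = (0.7071, -0.7071, 0.0000)
after link 2: o_2 = (0.9913, 3.2513, -1.5000)
after link 3: o_3 = (3.8197, 6.0798, -1.5000)
after link 4: o_4 = (6.7429, 10.2277, -2.0000)
after link 5: o_5 = (6.7429, 10.2277, -2.0000)

6.743 10.228 -2.000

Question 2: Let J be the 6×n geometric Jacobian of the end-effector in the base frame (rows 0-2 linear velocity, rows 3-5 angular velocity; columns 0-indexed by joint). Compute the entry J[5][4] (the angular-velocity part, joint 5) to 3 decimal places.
axis z_4 = (-0.3536,0.3536,0.8660); lever o_n−o_4 = (0.0000,0.0000,0.0000)
cross product → J_v[:, 4] = (0.0000,0.0000,-0.0000)
J_ω[:, 4] = z_4
entry J[5][4] = 0.8660

0.866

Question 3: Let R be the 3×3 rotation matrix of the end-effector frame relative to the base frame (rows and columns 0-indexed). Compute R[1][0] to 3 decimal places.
-0.919

End-effector x-axis (col 0 of R) = (-0.3062,-0.9186,0.2500)
R[1][0] = -0.9186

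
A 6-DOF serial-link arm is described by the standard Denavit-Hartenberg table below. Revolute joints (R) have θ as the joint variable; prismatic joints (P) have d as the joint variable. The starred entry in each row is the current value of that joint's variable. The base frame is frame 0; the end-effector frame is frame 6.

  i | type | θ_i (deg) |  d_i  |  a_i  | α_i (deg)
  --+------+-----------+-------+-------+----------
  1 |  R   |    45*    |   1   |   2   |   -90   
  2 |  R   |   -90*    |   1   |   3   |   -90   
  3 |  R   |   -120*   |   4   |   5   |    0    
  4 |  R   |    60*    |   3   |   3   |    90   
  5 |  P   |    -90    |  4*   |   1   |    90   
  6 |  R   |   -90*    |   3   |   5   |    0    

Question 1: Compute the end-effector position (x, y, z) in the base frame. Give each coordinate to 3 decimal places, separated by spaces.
after link 1: o_1 = (1.4142, 1.4142, 1.0000)
after link 2: o_2 = (0.7071, 2.1213, 4.0000)
after link 3: o_3 = (0.4737, 8.0116, 1.5000)
after link 4: o_4 = (0.7579, 11.9700, 3.0000)
after link 5: o_5 = (-1.3634, 12.6772, -0.4641)
after link 6: o_6 = (2.2414, 9.0723, 2.3660)

2.241 9.072 2.366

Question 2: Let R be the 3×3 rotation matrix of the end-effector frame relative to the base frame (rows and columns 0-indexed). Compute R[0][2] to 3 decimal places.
0.612

End-effector z-axis (col 2 of R) = (0.6124,-0.6124,-0.5000)
R[0][2] = 0.6124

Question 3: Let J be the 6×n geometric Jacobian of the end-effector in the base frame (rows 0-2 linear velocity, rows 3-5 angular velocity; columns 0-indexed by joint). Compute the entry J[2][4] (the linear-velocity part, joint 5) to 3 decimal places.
prismatic axis z_4 = (-0.3536,0.3536,-0.8660)
J_v[:, 4] = z_4; J_ω[:, 4] = (0,0,0)
entry J[2][4] = -0.8660

-0.866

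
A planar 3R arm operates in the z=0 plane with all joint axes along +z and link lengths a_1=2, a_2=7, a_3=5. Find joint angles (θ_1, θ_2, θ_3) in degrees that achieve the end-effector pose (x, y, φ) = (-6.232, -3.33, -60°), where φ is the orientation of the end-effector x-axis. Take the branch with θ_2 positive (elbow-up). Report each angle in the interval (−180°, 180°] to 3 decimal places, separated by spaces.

wrist centre = target − a_3·(cos φ, sin φ) = (-8.7320, 1.0001)
cos θ_2 = (77.2481−2²−7²)/(2·2·7) = 0.8660; θ_2 = 30.0026° (elbow-up)
β = atan2(1.0001,-8.7320) = 173.4661°; ψ = atan2(3.5003,8.0620) = 23.4690°
θ_1 = β − ψ = 149.9971°
θ_3 = φ − θ_1 − θ_2 = 120.0003° (wrapped to (-180°,180°])

149.997 30.003 120.000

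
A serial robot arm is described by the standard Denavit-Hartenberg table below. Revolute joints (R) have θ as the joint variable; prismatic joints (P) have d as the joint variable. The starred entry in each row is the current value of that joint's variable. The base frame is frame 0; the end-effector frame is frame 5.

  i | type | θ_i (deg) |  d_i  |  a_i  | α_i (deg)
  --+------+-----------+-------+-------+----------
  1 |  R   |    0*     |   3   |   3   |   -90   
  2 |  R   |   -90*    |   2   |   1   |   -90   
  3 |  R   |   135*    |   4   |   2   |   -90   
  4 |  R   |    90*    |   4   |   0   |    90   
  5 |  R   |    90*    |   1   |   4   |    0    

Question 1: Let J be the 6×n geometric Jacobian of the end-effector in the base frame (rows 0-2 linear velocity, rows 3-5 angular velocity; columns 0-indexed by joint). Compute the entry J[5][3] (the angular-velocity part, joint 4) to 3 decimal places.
axis z_3 = (-0.0000,0.7071,-0.7071); lever o_n−o_3 = (0.0000,4.9497,-6.3640)
cross product → J_v[:, 3] = (-1.0000,-0.0000,-0.0000)
J_ω[:, 3] = z_3
entry J[5][3] = -0.7071

-0.707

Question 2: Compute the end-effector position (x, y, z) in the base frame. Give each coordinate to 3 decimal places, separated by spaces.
7.000 5.536 -3.778

after link 1: o_1 = (3.0000, 0.0000, 3.0000)
after link 2: o_2 = (3.0000, 2.0000, 4.0000)
after link 3: o_3 = (7.0000, 0.5858, 2.5858)
after link 4: o_4 = (7.0000, 3.4142, -0.2426)
after link 5: o_5 = (7.0000, 5.5355, -3.7782)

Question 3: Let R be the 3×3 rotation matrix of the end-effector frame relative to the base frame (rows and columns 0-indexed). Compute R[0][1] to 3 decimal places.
1.000

End-effector y-axis (col 1 of R) = (1.0000,0.0000,-0.0000)
R[0][1] = 1.0000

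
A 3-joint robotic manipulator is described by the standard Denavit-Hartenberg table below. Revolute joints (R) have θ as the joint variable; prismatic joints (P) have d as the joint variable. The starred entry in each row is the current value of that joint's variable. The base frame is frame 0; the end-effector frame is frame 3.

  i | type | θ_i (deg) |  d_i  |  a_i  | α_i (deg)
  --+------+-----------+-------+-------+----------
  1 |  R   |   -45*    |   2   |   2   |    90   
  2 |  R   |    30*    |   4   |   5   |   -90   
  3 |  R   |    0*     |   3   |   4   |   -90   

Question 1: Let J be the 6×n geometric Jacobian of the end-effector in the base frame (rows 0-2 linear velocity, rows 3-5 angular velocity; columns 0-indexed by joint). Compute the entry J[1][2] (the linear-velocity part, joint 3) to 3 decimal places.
axis z_2 = (-0.3536,0.3536,0.8660); lever o_n−o_2 = (1.3888,-1.3888,4.5981)
cross product → J_v[:, 2] = (2.8284,2.8284,0.0000)
J_ω[:, 2] = z_2
entry J[1][2] = 2.8284

2.828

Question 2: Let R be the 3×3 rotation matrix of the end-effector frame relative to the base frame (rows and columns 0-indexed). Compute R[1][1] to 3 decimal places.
-0.354

End-effector y-axis (col 1 of R) = (0.3536,-0.3536,-0.8660)
R[1][1] = -0.3536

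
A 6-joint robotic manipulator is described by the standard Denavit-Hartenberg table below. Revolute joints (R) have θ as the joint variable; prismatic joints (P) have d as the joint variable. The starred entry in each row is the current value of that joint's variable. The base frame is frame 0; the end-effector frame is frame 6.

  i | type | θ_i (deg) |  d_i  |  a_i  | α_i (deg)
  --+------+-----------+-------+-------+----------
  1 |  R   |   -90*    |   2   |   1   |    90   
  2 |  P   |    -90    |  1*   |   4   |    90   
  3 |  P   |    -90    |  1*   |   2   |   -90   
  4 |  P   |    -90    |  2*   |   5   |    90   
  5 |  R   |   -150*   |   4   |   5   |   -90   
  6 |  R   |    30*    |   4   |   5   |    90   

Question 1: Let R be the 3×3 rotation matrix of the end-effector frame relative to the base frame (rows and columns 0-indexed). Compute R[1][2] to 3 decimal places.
End-effector z-axis (col 2 of R) = (-0.8660,-0.4330,0.2500)
R[1][2] = -0.4330

-0.433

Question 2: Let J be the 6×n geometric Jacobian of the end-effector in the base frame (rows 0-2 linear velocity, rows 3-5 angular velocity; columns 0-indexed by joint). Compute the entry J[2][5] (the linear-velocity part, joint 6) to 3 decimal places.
axis z_5 = (-0.0000,0.5000,0.8660); lever o_n−o_5 = (2.5000,-1.7500,5.6292)
cross product → J_v[:, 5] = (4.3301,2.1651,-1.2500)
J_ω[:, 5] = z_5
entry J[2][5] = -1.2500

-1.250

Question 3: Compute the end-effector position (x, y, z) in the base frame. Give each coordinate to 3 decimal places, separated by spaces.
after link 1: o_1 = (0.0000, -1.0000, 2.0000)
after link 2: o_2 = (-1.0000, -1.0000, -2.0000)
after link 3: o_3 = (1.0000, 0.0000, -2.0000)
after link 4: o_4 = (1.0000, 5.0000, -4.0000)
after link 5: o_5 = (-3.0000, 0.6699, -1.5000)
after link 6: o_6 = (-0.5000, -1.0801, 4.1292)

-0.500 -1.080 4.129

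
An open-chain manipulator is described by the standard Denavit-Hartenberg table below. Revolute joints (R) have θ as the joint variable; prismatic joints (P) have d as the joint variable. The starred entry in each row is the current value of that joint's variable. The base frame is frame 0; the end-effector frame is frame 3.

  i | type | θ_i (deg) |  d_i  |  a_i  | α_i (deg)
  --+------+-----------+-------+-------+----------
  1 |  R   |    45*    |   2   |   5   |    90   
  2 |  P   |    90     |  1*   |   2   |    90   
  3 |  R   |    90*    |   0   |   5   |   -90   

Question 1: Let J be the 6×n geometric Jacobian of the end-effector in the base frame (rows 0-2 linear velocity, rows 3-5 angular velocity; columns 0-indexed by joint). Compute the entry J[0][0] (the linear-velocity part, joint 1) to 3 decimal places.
axis z_0 = ẑ; lever o_n−o_0 = (7.7782,-0.7071,4.0000)
cross product → J_v[:, 0] = (0.7071,7.7782,-0.0000)
J_ω[:, 0] = z_0
entry J[0][0] = 0.7071

0.707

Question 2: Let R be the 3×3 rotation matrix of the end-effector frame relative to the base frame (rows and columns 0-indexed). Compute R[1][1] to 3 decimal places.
-0.707

End-effector y-axis (col 1 of R) = (-0.7071,-0.7071,0.0000)
R[1][1] = -0.7071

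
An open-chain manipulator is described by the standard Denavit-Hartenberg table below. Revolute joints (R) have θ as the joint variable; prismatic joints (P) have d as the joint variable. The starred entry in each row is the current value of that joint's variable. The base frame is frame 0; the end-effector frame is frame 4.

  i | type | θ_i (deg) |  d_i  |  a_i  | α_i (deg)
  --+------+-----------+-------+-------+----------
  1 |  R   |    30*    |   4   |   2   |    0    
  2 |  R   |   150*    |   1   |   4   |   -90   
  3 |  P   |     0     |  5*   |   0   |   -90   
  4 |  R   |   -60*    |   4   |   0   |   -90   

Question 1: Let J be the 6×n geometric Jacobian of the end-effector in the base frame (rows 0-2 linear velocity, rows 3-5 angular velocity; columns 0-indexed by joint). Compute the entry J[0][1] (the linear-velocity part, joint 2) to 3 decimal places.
axis z_1 = (0.0000,0.0000,1.0000); lever o_n−o_1 = (-4.0000,-5.0000,-3.0000)
cross product → J_v[:, 1] = (5.0000,-4.0000,0.0000)
J_ω[:, 1] = z_1
entry J[0][1] = 5.0000

5.000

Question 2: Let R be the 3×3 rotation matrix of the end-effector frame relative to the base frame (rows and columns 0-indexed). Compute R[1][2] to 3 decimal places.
0.500

End-effector z-axis (col 2 of R) = (-0.8660,0.5000,-0.0000)
R[1][2] = 0.5000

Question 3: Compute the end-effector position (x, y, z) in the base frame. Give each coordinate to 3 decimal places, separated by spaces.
after link 1: o_1 = (1.7321, 1.0000, 4.0000)
after link 2: o_2 = (-2.2679, 1.0000, 5.0000)
after link 3: o_3 = (-2.2679, -4.0000, 5.0000)
after link 4: o_4 = (-2.2679, -4.0000, 1.0000)

-2.268 -4.000 1.000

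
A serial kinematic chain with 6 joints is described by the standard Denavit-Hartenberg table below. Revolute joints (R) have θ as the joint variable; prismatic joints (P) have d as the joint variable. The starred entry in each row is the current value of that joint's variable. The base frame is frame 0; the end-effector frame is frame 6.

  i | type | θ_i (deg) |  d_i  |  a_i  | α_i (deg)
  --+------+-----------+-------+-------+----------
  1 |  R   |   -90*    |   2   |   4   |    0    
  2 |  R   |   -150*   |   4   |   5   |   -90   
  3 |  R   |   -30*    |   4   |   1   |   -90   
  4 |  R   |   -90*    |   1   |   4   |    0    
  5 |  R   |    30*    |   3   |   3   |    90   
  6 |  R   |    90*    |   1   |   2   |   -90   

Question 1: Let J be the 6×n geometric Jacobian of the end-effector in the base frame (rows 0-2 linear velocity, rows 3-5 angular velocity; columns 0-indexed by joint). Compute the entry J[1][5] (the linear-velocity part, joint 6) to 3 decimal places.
axis z_5 = (-0.0580,-0.8995,-0.4330); lever o_n−o_5 = (-0.5580,-0.0335,-2.1651)
cross product → J_v[:, 5] = (1.9330,0.1160,-0.5000)
J_ω[:, 5] = z_5
entry J[1][5] = 0.1160

0.116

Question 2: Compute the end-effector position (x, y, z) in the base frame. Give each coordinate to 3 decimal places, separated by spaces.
-14.319 -1.395 1.621

after link 1: o_1 = (0.0000, -4.0000, 2.0000)
after link 2: o_2 = (-2.5000, 0.3301, 6.0000)
after link 3: o_3 = (-6.3971, -0.9199, 6.5000)
after link 4: o_4 = (-10.1112, -2.4869, 5.6340)
after link 5: o_5 = (-13.7607, -1.3619, 3.7859)
after link 6: o_6 = (-14.3187, -1.3954, 1.6208)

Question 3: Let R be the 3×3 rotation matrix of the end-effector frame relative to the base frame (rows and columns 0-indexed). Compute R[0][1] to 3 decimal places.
End-effector y-axis (col 1 of R) = (0.0580,0.8995,0.4330)
R[0][1] = 0.0580

0.058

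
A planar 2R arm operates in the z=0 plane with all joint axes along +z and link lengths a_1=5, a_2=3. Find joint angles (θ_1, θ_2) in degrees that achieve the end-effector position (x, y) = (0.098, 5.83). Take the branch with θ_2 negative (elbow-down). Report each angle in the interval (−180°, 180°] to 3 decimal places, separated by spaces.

120.001 -90.003

cos θ_2 = (33.9985−5²−3²)/(2·5·3) = -0.0000; θ_2 = -90.0029° (elbow-down)
β = atan2(5.8300,0.0980) = 89.0370°; ψ = atan2(-3.0000,4.9999) = -30.9645°
θ_1 = β − ψ = 120.0015°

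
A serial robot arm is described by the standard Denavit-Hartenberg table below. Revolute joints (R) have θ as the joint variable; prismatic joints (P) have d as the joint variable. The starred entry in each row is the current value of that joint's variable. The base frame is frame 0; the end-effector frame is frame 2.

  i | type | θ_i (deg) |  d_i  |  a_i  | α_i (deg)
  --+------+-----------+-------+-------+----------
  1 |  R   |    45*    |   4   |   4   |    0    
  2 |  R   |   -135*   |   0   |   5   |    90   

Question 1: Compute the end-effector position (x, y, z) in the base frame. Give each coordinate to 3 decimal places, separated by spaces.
2.828 -2.172 4.000

after link 1: o_1 = (2.8284, 2.8284, 4.0000)
after link 2: o_2 = (2.8284, -2.1716, 4.0000)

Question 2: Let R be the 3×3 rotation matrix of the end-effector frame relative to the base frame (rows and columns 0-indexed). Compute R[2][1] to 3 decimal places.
1.000

End-effector y-axis (col 1 of R) = (0.0000,0.0000,1.0000)
R[2][1] = 1.0000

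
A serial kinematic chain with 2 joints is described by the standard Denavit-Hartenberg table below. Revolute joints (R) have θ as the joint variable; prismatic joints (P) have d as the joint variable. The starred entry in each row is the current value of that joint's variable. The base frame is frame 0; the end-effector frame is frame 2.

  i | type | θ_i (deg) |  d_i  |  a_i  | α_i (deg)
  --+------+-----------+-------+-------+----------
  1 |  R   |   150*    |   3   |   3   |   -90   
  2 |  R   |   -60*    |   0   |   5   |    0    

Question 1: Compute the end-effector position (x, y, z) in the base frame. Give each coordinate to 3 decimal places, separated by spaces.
-4.763 2.750 7.330

after link 1: o_1 = (-2.5981, 1.5000, 3.0000)
after link 2: o_2 = (-4.7631, 2.7500, 7.3301)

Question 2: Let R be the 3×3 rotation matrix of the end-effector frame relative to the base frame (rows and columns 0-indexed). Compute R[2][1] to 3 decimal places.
End-effector y-axis (col 1 of R) = (-0.7500,0.4330,-0.5000)
R[2][1] = -0.5000

-0.500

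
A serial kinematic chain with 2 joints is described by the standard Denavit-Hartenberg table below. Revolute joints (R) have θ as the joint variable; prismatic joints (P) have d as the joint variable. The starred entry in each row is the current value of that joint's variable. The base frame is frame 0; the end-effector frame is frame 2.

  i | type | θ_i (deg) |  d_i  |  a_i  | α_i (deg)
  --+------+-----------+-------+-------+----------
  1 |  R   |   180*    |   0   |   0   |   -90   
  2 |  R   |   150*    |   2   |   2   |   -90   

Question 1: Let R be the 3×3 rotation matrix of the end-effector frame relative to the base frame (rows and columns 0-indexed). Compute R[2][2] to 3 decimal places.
0.866

End-effector z-axis (col 2 of R) = (0.5000,-0.0000,0.8660)
R[2][2] = 0.8660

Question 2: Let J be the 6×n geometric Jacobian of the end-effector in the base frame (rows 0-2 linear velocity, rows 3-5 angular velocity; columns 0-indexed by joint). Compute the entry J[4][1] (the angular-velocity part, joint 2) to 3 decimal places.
-1.000

axis z_1 = (-0.0000,-1.0000,0.0000); lever o_n−o_1 = (1.7321,-2.0000,-1.0000)
cross product → J_v[:, 1] = (1.0000,-0.0000,1.7321)
J_ω[:, 1] = z_1
entry J[4][1] = -1.0000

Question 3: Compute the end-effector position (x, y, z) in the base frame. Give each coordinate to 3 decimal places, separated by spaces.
1.732 -2.000 -1.000

after link 1: o_1 = (0.0000, 0.0000, 0.0000)
after link 2: o_2 = (1.7321, -2.0000, -1.0000)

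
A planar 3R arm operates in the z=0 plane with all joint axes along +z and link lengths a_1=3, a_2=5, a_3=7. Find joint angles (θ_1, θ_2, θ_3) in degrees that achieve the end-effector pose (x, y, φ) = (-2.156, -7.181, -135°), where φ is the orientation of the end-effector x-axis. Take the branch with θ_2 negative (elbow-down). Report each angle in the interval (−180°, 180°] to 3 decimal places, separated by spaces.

wrist centre = target − a_3·(cos φ, sin φ) = (2.7937, -2.2313)
cos θ_2 = (12.7835−3²−5²)/(2·3·5) = -0.7072; θ_2 = -135.0089° (elbow-down)
β = atan2(-2.2313,2.7937) = -38.6129°; ψ = atan2(-3.5350,-0.5361) = -98.6232°
θ_1 = β − ψ = 60.0103°
θ_3 = φ − θ_1 − θ_2 = -60.0014° (wrapped to (-180°,180°])

60.010 -135.009 -60.001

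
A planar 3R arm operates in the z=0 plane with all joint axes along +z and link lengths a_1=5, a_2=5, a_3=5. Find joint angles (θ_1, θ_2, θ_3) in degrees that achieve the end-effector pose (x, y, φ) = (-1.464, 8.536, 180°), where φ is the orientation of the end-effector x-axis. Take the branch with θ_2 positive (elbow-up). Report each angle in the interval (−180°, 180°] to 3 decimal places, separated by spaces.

wrist centre = target − a_3·(cos φ, sin φ) = (3.5360, 8.5360)
cos θ_2 = (85.3666−5²−5²)/(2·5·5) = 0.7073; θ_2 = 44.9818° (elbow-up)
β = atan2(8.5360,3.5360) = 67.4984°; ψ = atan2(3.5344,8.5367) = 22.4909°
θ_1 = β − ψ = 45.0076°
θ_3 = φ − θ_1 − θ_2 = 90.0107° (wrapped to (-180°,180°])

45.008 44.982 90.011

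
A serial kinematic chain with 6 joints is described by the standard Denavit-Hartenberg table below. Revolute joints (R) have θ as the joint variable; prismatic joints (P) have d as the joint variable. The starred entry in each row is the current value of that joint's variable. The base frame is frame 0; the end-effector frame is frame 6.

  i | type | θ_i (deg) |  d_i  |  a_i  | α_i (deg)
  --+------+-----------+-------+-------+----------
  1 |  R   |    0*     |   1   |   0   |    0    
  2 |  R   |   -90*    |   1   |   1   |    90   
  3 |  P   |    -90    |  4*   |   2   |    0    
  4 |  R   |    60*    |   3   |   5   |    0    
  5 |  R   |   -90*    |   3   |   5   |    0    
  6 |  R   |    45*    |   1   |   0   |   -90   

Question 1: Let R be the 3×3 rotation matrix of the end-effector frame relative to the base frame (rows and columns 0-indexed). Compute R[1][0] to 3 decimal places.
End-effector x-axis (col 0 of R) = (-0.0000,-0.2588,-0.9659)
R[1][0] = -0.2588

-0.259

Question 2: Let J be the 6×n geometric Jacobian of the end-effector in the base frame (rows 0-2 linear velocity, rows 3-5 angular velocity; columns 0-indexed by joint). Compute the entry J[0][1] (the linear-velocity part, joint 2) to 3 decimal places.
axis z_1 = (0.0000,0.0000,1.0000); lever o_n−o_1 = (-11.0000,-2.8301,-7.8301)
cross product → J_v[:, 1] = (2.8301,-11.0000,0.0000)
J_ω[:, 1] = z_1
entry J[0][1] = 2.8301

2.830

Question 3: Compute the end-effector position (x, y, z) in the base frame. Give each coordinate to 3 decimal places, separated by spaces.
-11.000 -2.830 -6.830

after link 1: o_1 = (0.0000, 0.0000, 1.0000)
after link 2: o_2 = (0.0000, -1.0000, 2.0000)
after link 3: o_3 = (-4.0000, -1.0000, 0.0000)
after link 4: o_4 = (-7.0000, -5.3301, -2.5000)
after link 5: o_5 = (-10.0000, -2.8301, -6.8301)
after link 6: o_6 = (-11.0000, -2.8301, -6.8301)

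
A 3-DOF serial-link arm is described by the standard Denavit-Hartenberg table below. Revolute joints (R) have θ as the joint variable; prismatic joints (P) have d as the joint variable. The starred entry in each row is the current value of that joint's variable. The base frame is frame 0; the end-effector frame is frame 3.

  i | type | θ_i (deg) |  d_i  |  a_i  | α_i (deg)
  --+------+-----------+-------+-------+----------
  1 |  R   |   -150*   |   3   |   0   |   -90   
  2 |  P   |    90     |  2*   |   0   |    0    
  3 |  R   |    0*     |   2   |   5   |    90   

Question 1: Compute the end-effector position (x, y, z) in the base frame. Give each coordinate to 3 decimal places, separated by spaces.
2.000 -3.464 -2.000

after link 1: o_1 = (0.0000, 0.0000, 3.0000)
after link 2: o_2 = (1.0000, -1.7321, 3.0000)
after link 3: o_3 = (2.0000, -3.4641, -2.0000)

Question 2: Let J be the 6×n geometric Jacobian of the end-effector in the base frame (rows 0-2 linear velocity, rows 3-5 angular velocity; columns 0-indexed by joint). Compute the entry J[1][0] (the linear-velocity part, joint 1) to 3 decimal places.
2.000

axis z_0 = ẑ; lever o_n−o_0 = (2.0000,-3.4641,-2.0000)
cross product → J_v[:, 0] = (3.4641,2.0000,-0.0000)
J_ω[:, 0] = z_0
entry J[1][0] = 2.0000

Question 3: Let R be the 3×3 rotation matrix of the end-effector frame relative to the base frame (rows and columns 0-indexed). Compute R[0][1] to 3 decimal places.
End-effector y-axis (col 1 of R) = (0.5000,-0.8660,0.0000)
R[0][1] = 0.5000

0.500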